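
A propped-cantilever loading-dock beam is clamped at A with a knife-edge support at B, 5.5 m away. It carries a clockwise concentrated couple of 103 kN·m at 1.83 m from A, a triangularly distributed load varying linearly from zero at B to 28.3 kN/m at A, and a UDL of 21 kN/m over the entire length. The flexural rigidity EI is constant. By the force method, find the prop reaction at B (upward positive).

Choose R_B as the redundant. The primary structure is the cantilever fixed at A.
Free-end deflection of the primary structure under the applied loading (downward +):
  clockwise couple 103 at a = 1.83: M₀a(2L − a)/(2EI) = 864.2/EI
  triangular load, peak 28.3 at the fixed end: w₀L⁴/(30EI) = 863.2/EI
  UDL 21: wL⁴/(8EI) = 2402/EI
  δ_0 = 4129/EI
Flexibility coefficient — unit upward force at B: δ_{BB} = L³/(3EI) = 55.46/EI.
The prop prevents deflection at B: R_B = δ_0/δ_{BB} = 4129/55.46 = 74.46 kN.

R_B = 74.46 kN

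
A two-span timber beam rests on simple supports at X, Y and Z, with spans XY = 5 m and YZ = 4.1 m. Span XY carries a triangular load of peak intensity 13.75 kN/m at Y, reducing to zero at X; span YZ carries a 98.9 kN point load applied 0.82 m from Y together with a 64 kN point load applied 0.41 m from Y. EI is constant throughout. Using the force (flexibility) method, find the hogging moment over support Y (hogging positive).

Release continuity at Y by inserting a hinge; the redundant is the internal moment M_Y. The primary structure is two simply-supported spans XY and YZ.
Rotations at Y on the released spans (each span's end-slope, ×1/EI):
  span XY: triangular load, peak 13.75: w₀L³/(45EI) = 38.19/EI
  span YZ: point load 98.9 at a = 0.82: Pab(L + b)/(6LEI) = 79.8/EI
  span YZ: point load 64 at a = 0.41: Pab(L + b)/(6LEI) = 30.66/EI
  relative rotation θ_0 = (38.19 + 110.5)/EI = 148.7/EI
A unit hogging moment at Y produces rotation L₁/(3EI) + L₂/(3EI) = 3.033/EI.
Slope continuity at Y: θ_0 = M_Y·3.033/EI, so M_Y = 148.7/3.033 = 49.01 kN·m (hogging).

M_Y = 49.01 kN·m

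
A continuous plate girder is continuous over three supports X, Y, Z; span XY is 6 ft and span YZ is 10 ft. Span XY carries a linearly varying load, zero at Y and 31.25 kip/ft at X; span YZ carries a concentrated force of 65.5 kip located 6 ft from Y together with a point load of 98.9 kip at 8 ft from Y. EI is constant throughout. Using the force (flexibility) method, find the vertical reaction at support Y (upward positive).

Take M_Y as the redundant. Released structure: two simple spans XY and YZ with a hinge at Y.
End slopes at the hinge Y, treating each span as simply supported:
  span XY: triangular load, peak 31.25: 7w₀L³/(360EI) = 131.2/EI
  span YZ: point load 65.5 at a = 6: Pab(L + b)/(6LEI) = 366.8/EI
  span YZ: point load 98.9 at a = 8: Pab(L + b)/(6LEI) = 316.5/EI
  relative rotation θ_0 = (131.2 + 683.3)/EI = 814.5/EI
A unit hogging moment at Y produces rotation L₁/(3EI) + L₂/(3EI) = 5.333/EI.
Compatibility: M_Y·(L₁+L₂)/(3EI) = θ_0, giving M_Y = 152.7 kip·ft (hogging).
Span XY, ΣM about X with M_Y applied at Y: R_Y^{XY}·6 = 187.5 + 152.7, so R_Y^{XY} = 56.7 kip and R_X = 93.75 − 56.7 = 37.05 kip.
Span YZ, ΣM about Z: R_Y^{YZ}·10 = 459.8 + 152.7, so R_Y^{YZ} = 61.25 kip and R_Z = 164.4 − 61.25 = 103.1 kip.
R_Y = 56.7 + 61.25 = 118 kip.

R_Y = 118 kip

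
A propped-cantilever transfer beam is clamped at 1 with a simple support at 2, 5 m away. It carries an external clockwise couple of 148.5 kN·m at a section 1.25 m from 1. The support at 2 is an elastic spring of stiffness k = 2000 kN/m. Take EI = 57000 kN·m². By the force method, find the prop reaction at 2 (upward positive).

Release the roller at 2. Primary structure: cantilever fixed at 1.
Deflection at 2 on the released cantilever, summing each load's contribution:
  clockwise couple 148.5 at a = 1.25: M₀a(2L − a)/(2EI) = 812.1/EI
Tip deflection under a unit load at 2: L³/(3EI) = 41.67/EI.
With EI = 57000 kN·m²: δ_0 = 0.014248 m and δ_{22} = 0.000731 m/kN.
Compatibility — the spring shortens by R_2/k under the reaction it provides: δ_0 − R_2·δ_{22} = R_2/k. With 1/k = 0.0005 m/kN, R_2 = δ_0 / (δ_{22} + 1/k) = 0.014248 / (0.000731 + 0.0005) = 11.57 kN.

R_2 = 11.57 kN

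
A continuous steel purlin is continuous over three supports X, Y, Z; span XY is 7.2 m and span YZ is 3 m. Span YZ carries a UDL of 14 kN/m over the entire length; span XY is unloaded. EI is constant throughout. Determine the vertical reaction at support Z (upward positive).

Insert a hinge at Y; M_Y is the redundant, and each span becomes simply supported.
Rotations at Y on the released spans (each span's end-slope, ×1/EI):
  span YZ: UDL 14: wL³/(24EI) = 15.75/EI
  relative rotation θ_0 = (0 + 15.75)/EI = 15.75/EI
A unit hogging moment at Y produces rotation L₁/(3EI) + L₂/(3EI) = 3.4/EI.
Slope continuity at Y: θ_0 = M_Y·3.4/EI, so M_Y = 15.75/3.4 = 4.632 kN·m (hogging).
Span YZ, ΣM about Z: R_Y^{YZ}·3 = 63 + 4.632, so R_Y^{YZ} = 22.54 kN and R_Z = 42 − 22.54 = 19.46 kN.

R_Z = 19.46 kN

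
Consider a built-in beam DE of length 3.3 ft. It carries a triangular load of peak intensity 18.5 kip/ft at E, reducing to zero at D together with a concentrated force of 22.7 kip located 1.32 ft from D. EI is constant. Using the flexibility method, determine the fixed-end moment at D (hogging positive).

M_D = 17.5 kip·ft

Take the two fixed-end moments M_D, M_E as redundants; the released structure is the simple span DE.
Simple-span end rotations at D and E under the given loads:
  at D: triangular load, peak 18.5: 7w₀L³/(360EI) = 12.93/EI
  at E: triangular load, peak 18.5: w₀L³/(45EI) = 14.77/EI
  at D: point load 22.7 at a = 1.32: Pab(L + b)/(6LEI) = 15.82/EI
  at E: point load 22.7 at a = 1.32: Pab(L + a)/(6LEI) = 13.84/EI
  θ_D0 = 28.75/EI,  θ_E0 = 28.62/EI
Flexibility coefficients: a unit moment at one end gives L/(3EI) there and L/(6EI) at the far end, so f₁₁ = f₂₂ = 1.1/EI and f₁₂ = f₂₁ = 0.55/EI.
Compatibility — zero rotation at each built-in end:
  1.1 M_D + 0.55 M_E = 28.75
  0.55 M_D + 1.1 M_E = 28.62
Solving the pair gives M_D = 17.5 kip·ft and M_E = 17.26 kip·ft (hogging).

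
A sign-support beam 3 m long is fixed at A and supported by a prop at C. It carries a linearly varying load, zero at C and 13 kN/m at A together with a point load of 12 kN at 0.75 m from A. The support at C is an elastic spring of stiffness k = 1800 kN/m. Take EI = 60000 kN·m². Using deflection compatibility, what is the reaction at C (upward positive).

Choose R_C as the redundant. The primary structure is the cantilever fixed at A.
Free-end deflection of the primary structure under the applied loading (downward +):
  triangular load, peak 13 at the fixed end: w₀L⁴/(30EI) = 35.1/EI
  point load 12 at a = 0.75: Pa²(3L − a)/(6EI) = 9.281/EI
  δ_0 = 44.38/EI
Tip deflection under a unit load at C: L³/(3EI) = 9/EI.
With EI = 60000 kN·m²: δ_0 = 0.00074 m and δ_{CC} = 0.00015 m/kN.
Compatibility — the spring shortens by R_C/k under the reaction it provides: δ_0 − R_C·δ_{CC} = R_C/k. With 1/k = 0.000556 m/kN, R_C = δ_0 / (δ_{CC} + 1/k) = 0.00074 / (0.00015 + 0.000556) = 1.048 kN.

R_C = 1.048 kN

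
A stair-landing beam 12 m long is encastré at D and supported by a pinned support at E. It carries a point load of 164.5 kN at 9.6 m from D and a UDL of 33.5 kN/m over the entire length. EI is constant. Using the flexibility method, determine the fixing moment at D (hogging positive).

M_D = 792.5 kN·m

Take the reaction at E as the redundant and release it; the primary structure is a cantilever fixed at D.
Primary-structure tip deflection at E by superposition:
  point load 164.5 at a = 9.6: Pa²(3L − a)/(6EI) = 66705/EI
  UDL 33.5: wL⁴/(8EI) = 86832/EI
  δ_0 = 153537/EI
Tip deflection under a unit load at E: L³/(3EI) = 576/EI.
The prop prevents deflection at E: R_E = δ_0/δ_{EE} = 153537/576 = 266.6 kN.
Moment equilibrium about D: M_D = Σ(load moments about D) − R_E·L = 3991 − 266.6×12 = 792.5 kN·m.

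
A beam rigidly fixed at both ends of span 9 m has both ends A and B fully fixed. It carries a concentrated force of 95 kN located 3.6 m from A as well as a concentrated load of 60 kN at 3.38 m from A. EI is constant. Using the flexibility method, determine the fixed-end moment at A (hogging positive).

M_A = 202.2 kN·m

Take the two fixed-end moments M_A, M_B as redundants; the released structure is the simple span AB.
Simple-span end rotations at A and B under the given loads:
  at A: point load 95 at a = 3.6: Pab(L + b)/(6LEI) = 492.5/EI
  at B: point load 95 at a = 3.6: Pab(L + a)/(6LEI) = 430.9/EI
  at A: point load 60 at a = 3.38: Pab(L + b)/(6LEI) = 308.6/EI
  at B: point load 60 at a = 3.38: Pab(L + a)/(6LEI) = 261.3/EI
  θ_A0 = 801.1/EI,  θ_B0 = 692.2/EI
Flexibility coefficients: a unit moment at one end gives L/(3EI) there and L/(6EI) at the far end, so f₁₁ = f₂₂ = 3/EI and f₁₂ = f₂₁ = 1.5/EI.
Compatibility — zero rotation at each built-in end:
  3 M_A + 1.5 M_B = 801.1
  1.5 M_A + 3 M_B = 692.2
Solving the pair gives M_A = 202.2 kN·m and M_B = 129.6 kN·m (hogging).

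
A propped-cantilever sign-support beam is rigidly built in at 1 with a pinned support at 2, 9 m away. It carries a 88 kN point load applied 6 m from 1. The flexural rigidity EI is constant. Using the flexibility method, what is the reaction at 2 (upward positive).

Take the reaction at 2 as the redundant and release it; the primary structure is a cantilever fixed at 1.
Free-end deflection of the primary structure under the applied loading (downward +):
  point load 88 at a = 6: Pa²(3L − a)/(6EI) = 11088/EI
Tip deflection under a unit load at 2: L³/(3EI) = 243/EI.
Compatibility at 2: δ_0 − R_2·δ_{22} = 0, so R_2 = 11088/243 = 45.63 kN.

R_2 = 45.63 kN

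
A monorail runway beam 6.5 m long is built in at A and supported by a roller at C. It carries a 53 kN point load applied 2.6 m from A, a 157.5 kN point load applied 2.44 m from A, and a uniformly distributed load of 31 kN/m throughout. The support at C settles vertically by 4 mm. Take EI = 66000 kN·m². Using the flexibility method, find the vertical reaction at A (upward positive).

R_A = 299.2 kN

Release the roller at C. Primary structure: cantilever fixed at A.
Downward deflection at the released point C due to the loads:
  point load 53 at a = 2.6: Pa²(3L − a)/(6EI) = 1009/EI
  point load 157.5 at a = 2.44: Pa²(3L − a)/(6EI) = 2666/EI
  UDL 31: wL⁴/(8EI) = 6917/EI
  δ_0 = 10592/EI
Flexibility coefficient — unit upward force at C: δ_{CC} = L³/(3EI) = 91.54/EI.
With EI = 66000 kN·m²: δ_0 = 0.16049 m and δ_{CC} = 0.001387 m/kN.
Compatibility — the beam at C must follow the support down by 0.004 m: δ_0 − R_C·δ_{CC} = 0.004, so R_C = (0.16049 − 0.004)/0.001387 = 112.8 kN.
Vertical equilibrium: R_A = ΣP − R_C = 412 − 112.8 = 299.2 kN.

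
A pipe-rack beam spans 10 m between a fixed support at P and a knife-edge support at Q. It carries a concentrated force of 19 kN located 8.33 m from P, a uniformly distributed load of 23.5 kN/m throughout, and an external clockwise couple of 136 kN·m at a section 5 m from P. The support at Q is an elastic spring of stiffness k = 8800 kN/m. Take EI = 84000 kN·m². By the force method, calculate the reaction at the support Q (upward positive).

Choose R_Q as the redundant. The primary structure is the cantilever fixed at P.
Free-end deflection of the primary structure under the applied loading (downward +):
  point load 19 at a = 8.33: Pa²(3L − a)/(6EI) = 4762/EI
  UDL 23.5: wL⁴/(8EI) = 29375/EI
  clockwise couple 136 at a = 5: M₀a(2L − a)/(2EI) = 5100/EI
  δ_0 = 39237/EI
Flexibility coefficient — unit upward force at Q: δ_{QQ} = L³/(3EI) = 333.3/EI.
With EI = 84000 kN·m²: δ_0 = 0.4671 m and δ_{QQ} = 0.003968 m/kN.
Compatibility — the spring shortens by R_Q/k under the reaction it provides: δ_0 − R_Q·δ_{QQ} = R_Q/k. With 1/k = 0.000114 m/kN, R_Q = δ_0 / (δ_{QQ} + 1/k) = 0.4671 / (0.003968 + 0.000114) = 114.4 kN.

R_Q = 114.4 kN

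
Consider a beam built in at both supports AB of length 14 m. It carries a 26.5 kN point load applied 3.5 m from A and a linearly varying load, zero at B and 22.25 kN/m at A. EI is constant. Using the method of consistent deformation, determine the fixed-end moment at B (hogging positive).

M_B = 162.8 kN·m

Release both end moments; the primary structure is a simply-supported span AB with redundants M_A and M_B.
End rotations of the released simple span under the applied load (×1/EI):
  at A: point load 26.5 at a = 3.5: Pab(L + b)/(6LEI) = 284/EI
  at B: point load 26.5 at a = 3.5: Pab(L + a)/(6LEI) = 202.9/EI
  at A: triangular load, peak 22.25: w₀L³/(45EI) = 1357/EI
  at B: triangular load, peak 22.25: 7w₀L³/(360EI) = 1187/EI
  θ_A0 = 1641/EI,  θ_B0 = 1390/EI
Flexibility coefficients: a unit moment at one end gives L/(3EI) there and L/(6EI) at the far end, so f₁₁ = f₂₂ = 4.667/EI and f₁₂ = f₂₁ = 2.333/EI.
Compatibility — zero rotation at each built-in end:
  4.667 M_A + 2.333 M_B = 1641
  2.333 M_A + 4.667 M_B = 1390
Solving the pair gives M_A = 270.2 kN·m and M_B = 162.8 kN·m (hogging).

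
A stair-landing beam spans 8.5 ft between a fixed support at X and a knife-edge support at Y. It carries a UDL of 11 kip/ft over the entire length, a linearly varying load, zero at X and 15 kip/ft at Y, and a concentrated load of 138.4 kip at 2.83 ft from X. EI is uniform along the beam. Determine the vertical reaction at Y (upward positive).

R_Y = 90.58 kip

Take the reaction at Y as the redundant and release it; the primary structure is a cantilever fixed at X.
Free-end deflection of the primary structure under the applied loading (downward +):
  UDL 11: wL⁴/(8EI) = 7178/EI
  triangular load, peak 15 at the free end: 11w₀L⁴/(120EI) = 7178/EI
  point load 138.4 at a = 2.83: Pa²(3L − a)/(6EI) = 4188/EI
  δ_0 = 18543/EI
Flexibility coefficient — unit upward force at Y: δ_{YY} = L³/(3EI) = 204.7/EI.
The prop prevents deflection at Y: R_Y = δ_0/δ_{YY} = 18543/204.7 = 90.58 kip.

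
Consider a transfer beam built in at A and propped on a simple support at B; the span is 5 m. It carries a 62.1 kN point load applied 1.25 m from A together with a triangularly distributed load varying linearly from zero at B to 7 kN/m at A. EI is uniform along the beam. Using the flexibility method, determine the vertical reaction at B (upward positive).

Release the roller at B. Primary structure: cantilever fixed at A.
Deflection at B on the released cantilever, summing each load's contribution:
  point load 62.1 at a = 1.25: Pa²(3L − a)/(6EI) = 222.4/EI
  triangular load, peak 7 at the fixed end: w₀L⁴/(30EI) = 145.8/EI
  δ_0 = 368.2/EI
Tip deflection under a unit load at B: L³/(3EI) = 41.67/EI.
Compatibility at B: δ_0 − R_B·δ_{BB} = 0, so R_B = 368.2/41.67 = 8.837 kN.

R_B = 8.837 kN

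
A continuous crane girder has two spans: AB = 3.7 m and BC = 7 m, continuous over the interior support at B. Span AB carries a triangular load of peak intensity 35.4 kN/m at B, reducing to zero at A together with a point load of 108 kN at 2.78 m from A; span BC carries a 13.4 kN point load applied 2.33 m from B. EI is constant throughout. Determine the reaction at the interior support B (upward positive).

R_B = 152.4 kN

Take M_B as the redundant. Released structure: two simple spans AB and BC with a hinge at B.
Rotations at B on the released spans (each span's end-slope, ×1/EI):
  span AB: triangular load, peak 35.4: w₀L³/(45EI) = 39.85/EI
  span AB: point load 108 at a = 2.78: Pab(L + a)/(6LEI) = 80.63/EI
  span BC: point load 13.4 at a = 2.33: Pab(L + b)/(6LEI) = 40.51/EI
  relative rotation θ_0 = (120.5 + 40.51)/EI = 161/EI
A unit hogging moment at B produces rotation L₁/(3EI) + L₂/(3EI) = 3.567/EI.
Slope continuity at B: θ_0 = M_B·3.567/EI, so M_B = 161/3.567 = 45.14 kN·m (hogging).
Span AB, ΣM about A with M_B applied at B: R_B^{AB}·3.7 = 461.8 + 45.14, so R_B^{AB} = 137 kN and R_A = 173.5 − 137 = 36.48 kN.
Span BC, ΣM about C: R_B^{BC}·7 = 62.58 + 45.14, so R_B^{BC} = 15.39 kN and R_C = 13.4 − 15.39 = -1.988 kN.
R_B = 137 + 15.39 = 152.4 kN.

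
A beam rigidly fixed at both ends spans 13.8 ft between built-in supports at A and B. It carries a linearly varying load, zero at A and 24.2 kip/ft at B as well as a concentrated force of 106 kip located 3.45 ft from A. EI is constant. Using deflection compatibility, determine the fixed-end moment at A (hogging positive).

M_A = 359.3 kip·ft

Take the two fixed-end moments M_A, M_B as redundants; the released structure is the simple span AB.
Simple-span end rotations at A and B under the given loads:
  at A: triangular load, peak 24.2: 7w₀L³/(360EI) = 1237/EI
  at B: triangular load, peak 24.2: w₀L³/(45EI) = 1413/EI
  at A: point load 106 at a = 3.45: Pab(L + b)/(6LEI) = 1104/EI
  at B: point load 106 at a = 3.45: Pab(L + a)/(6LEI) = 788.5/EI
  θ_A0 = 2341/EI,  θ_B0 = 2202/EI
Flexibility coefficients: a unit moment at one end gives L/(3EI) there and L/(6EI) at the far end, so f₁₁ = f₂₂ = 4.6/EI and f₁₂ = f₂₁ = 2.3/EI.
Compatibility — zero rotation at each built-in end:
  4.6 M_A + 2.3 M_B = 2341
  2.3 M_A + 4.6 M_B = 2202
Solving the pair gives M_A = 359.3 kip·ft and M_B = 299 kip·ft (hogging).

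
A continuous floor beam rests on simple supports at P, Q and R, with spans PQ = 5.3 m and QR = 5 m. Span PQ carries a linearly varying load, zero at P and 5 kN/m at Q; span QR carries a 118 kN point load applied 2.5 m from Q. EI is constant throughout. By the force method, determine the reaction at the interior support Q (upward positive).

R_Q = 90.58 kN

Release continuity at Q by inserting a hinge; the redundant is the internal moment M_Q. The primary structure is two simply-supported spans PQ and QR.
Discontinuity in slope at Q on the released structure — sum the simple-span end rotations:
  span PQ: triangular load, peak 5: w₀L³/(45EI) = 16.54/EI
  span QR: point load 118 at a = 2.5: Pab(L + b)/(6LEI) = 184.4/EI
  relative rotation θ_0 = (16.54 + 184.4)/EI = 200.9/EI
A unit hogging moment at Q produces rotation L₁/(3EI) + L₂/(3EI) = 3.433/EI.
Slope continuity at Q: θ_0 = M_Q·3.433/EI, so M_Q = 200.9/3.433 = 58.52 kN·m (hogging).
Span PQ, ΣM about P with M_Q applied at Q: R_Q^{PQ}·5.3 = 46.82 + 58.52, so R_Q^{PQ} = 19.87 kN and R_P = 13.25 − 19.87 = -6.625 kN.
Span QR, ΣM about R: R_Q^{QR}·5 = 295 + 58.52, so R_Q^{QR} = 70.7 kN and R_R = 118 − 70.7 = 47.3 kN.
R_Q = 19.87 + 70.7 = 90.58 kN.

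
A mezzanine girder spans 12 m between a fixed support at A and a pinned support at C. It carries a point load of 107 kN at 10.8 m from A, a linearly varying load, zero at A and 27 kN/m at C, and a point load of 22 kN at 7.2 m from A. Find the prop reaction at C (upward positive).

R_C = 189.6 kN

Remove the prop at C; the released (primary) structure is a cantilever built in at A.
Primary-structure tip deflection at C by superposition:
  point load 107 at a = 10.8: Pa²(3L − a)/(6EI) = 52418/EI
  triangular load, peak 27 at the free end: 11w₀L⁴/(120EI) = 51322/EI
  point load 22 at a = 7.2: Pa²(3L − a)/(6EI) = 5474/EI
  δ_0 = 109214/EI
Tip deflection under a unit load at C: L³/(3EI) = 576/EI.
Compatibility at C: δ_0 − R_C·δ_{CC} = 0, so R_C = 109214/576 = 189.6 kN.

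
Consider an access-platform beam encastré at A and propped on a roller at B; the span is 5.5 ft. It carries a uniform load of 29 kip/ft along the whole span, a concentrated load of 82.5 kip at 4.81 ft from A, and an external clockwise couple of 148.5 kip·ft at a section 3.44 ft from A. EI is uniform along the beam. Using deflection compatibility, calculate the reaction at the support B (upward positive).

Take the reaction at B as the redundant and release it; the primary structure is a cantilever fixed at A.
Downward deflection at the released point B due to the loads:
  UDL 29: wL⁴/(8EI) = 3317/EI
  point load 82.5 at a = 4.81: Pa²(3L − a)/(6EI) = 3719/EI
  clockwise couple 148.5 at a = 3.44: M₀a(2L − a)/(2EI) = 1931/EI
  δ_0 = 8967/EI
Flexibility coefficient — unit upward force at B: δ_{BB} = L³/(3EI) = 55.46/EI.
The prop prevents deflection at B: R_B = δ_0/δ_{BB} = 8967/55.46 = 161.7 kip.

R_B = 161.7 kip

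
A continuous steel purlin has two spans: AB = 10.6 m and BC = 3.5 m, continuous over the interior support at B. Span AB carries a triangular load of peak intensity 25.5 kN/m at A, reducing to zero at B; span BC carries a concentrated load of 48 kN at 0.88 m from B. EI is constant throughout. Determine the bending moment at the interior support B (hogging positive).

M_B = 132.5 kN·m

Insert a hinge at B; M_B is the redundant, and each span becomes simply supported.
Discontinuity in slope at B on the released structure — sum the simple-span end rotations:
  span AB: triangular load, peak 25.5: 7w₀L³/(360EI) = 590.5/EI
  span BC: point load 48 at a = 0.88: Pab(L + b)/(6LEI) = 32.25/EI
  relative rotation θ_0 = (590.5 + 32.25)/EI = 622.8/EI
A unit hogging moment at B produces rotation L₁/(3EI) + L₂/(3EI) = 4.7/EI.
Compatibility: M_B·(L₁+L₂)/(3EI) = θ_0, giving M_B = 132.5 kN·m (hogging).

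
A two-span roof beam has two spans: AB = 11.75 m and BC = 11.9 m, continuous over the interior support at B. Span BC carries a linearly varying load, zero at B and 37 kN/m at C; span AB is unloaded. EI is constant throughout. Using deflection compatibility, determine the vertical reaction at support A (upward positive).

Insert a hinge at B; M_B is the redundant, and each span becomes simply supported.
Discontinuity in slope at B on the released structure — sum the simple-span end rotations:
  span BC: triangular load, peak 37: 7w₀L³/(360EI) = 1212/EI
  relative rotation θ_0 = (0 + 1212)/EI = 1212/EI
A unit hogging moment at B produces rotation L₁/(3EI) + L₂/(3EI) = 7.883/EI.
Compatibility: M_B·(L₁+L₂)/(3EI) = θ_0, giving M_B = 153.8 kN·m (hogging).
Span AB, ΣM about A with M_B applied at B: R_B^{AB}·11.75 = 0 + 153.8, so R_B^{AB} = 13.09 kN and R_A = 0 − 13.09 = -13.09 kN.

R_A = -13.09 kN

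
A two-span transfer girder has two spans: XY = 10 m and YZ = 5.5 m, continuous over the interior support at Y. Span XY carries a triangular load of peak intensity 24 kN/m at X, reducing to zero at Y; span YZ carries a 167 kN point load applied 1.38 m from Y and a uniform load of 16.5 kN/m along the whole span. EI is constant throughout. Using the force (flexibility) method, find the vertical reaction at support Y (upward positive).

R_Y = 257.3 kN

Insert a hinge at Y; M_Y is the redundant, and each span becomes simply supported.
Rotations at Y on the released spans (each span's end-slope, ×1/EI):
  span XY: triangular load, peak 24: 7w₀L³/(360EI) = 466.7/EI
  span YZ: point load 167 at a = 1.38: Pab(L + b)/(6LEI) = 276.8/EI
  span YZ: UDL 16.5: wL³/(24EI) = 114.4/EI
  relative rotation θ_0 = (466.7 + 391.2)/EI = 857.8/EI
A unit hogging moment at Y produces rotation L₁/(3EI) + L₂/(3EI) = 5.167/EI.
Slope continuity at Y: θ_0 = M_Y·5.167/EI, so M_Y = 857.8/5.167 = 166 kN·m (hogging).
Span XY, ΣM about X with M_Y applied at Y: R_Y^{XY}·10 = 400 + 166, so R_Y^{XY} = 56.6 kN and R_X = 120 − 56.6 = 63.4 kN.
Span YZ, ΣM about Z: R_Y^{YZ}·5.5 = 937.6 + 166, so R_Y^{YZ} = 200.7 kN and R_Z = 257.8 − 200.7 = 57.09 kN.
R_Y = 56.6 + 200.7 = 257.3 kN.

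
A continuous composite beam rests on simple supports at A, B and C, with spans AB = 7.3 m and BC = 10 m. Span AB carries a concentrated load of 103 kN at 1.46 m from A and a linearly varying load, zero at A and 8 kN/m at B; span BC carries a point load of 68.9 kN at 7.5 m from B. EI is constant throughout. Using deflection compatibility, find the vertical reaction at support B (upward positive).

R_B = 78.41 kN

Take M_B as the redundant. Released structure: two simple spans AB and BC with a hinge at B.
End slopes at the hinge B, treating each span as simply supported:
  span AB: point load 103 at a = 1.46: Pab(L + a)/(6LEI) = 175.6/EI
  span AB: triangular load, peak 8: w₀L³/(45EI) = 69.16/EI
  span BC: point load 68.9 at a = 7.5: Pab(L + b)/(6LEI) = 269.1/EI
  relative rotation θ_0 = (244.8 + 269.1)/EI = 513.9/EI
A unit hogging moment at B produces rotation L₁/(3EI) + L₂/(3EI) = 5.767/EI.
Slope continuity at B: θ_0 = M_B·5.767/EI, so M_B = 513.9/5.767 = 89.12 kN·m (hogging).
Span AB, ΣM about A with M_B applied at B: R_B^{AB}·7.3 = 292.5 + 89.12, so R_B^{AB} = 52.28 kN and R_A = 132.2 − 52.28 = 79.92 kN.
Span BC, ΣM about C: R_B^{BC}·10 = 172.2 + 89.12, so R_B^{BC} = 26.14 kN and R_C = 68.9 − 26.14 = 42.76 kN.
R_B = 52.28 + 26.14 = 78.41 kN.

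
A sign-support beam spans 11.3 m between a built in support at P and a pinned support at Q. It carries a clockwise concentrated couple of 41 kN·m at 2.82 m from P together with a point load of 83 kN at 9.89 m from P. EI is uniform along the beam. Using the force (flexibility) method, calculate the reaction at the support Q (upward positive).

R_Q = 69.92 kN

Take the reaction at Q as the redundant and release it; the primary structure is a cantilever fixed at P.
Free-end deflection of the primary structure under the applied loading (downward +):
  clockwise couple 41 at a = 2.82: M₀a(2L − a)/(2EI) = 1143/EI
  point load 83 at a = 9.89: Pa²(3L − a)/(6EI) = 32487/EI
  δ_0 = 33631/EI
Tip deflection under a unit load at Q: L³/(3EI) = 481/EI.
Compatibility at Q: δ_0 − R_Q·δ_{QQ} = 0, so R_Q = 33631/481 = 69.92 kN.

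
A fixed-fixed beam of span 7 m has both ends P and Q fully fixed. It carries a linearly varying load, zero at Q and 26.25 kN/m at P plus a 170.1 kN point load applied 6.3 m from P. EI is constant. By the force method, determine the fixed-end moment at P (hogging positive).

Take the two fixed-end moments M_P, M_Q as redundants; the released structure is the simple span PQ.
End rotations of the released simple span under the applied load (×1/EI):
  at P: triangular load, peak 26.25: w₀L³/(45EI) = 200.1/EI
  at Q: triangular load, peak 26.25: 7w₀L³/(360EI) = 175.1/EI
  at P: point load 170.1 at a = 6.3: Pab(L + b)/(6LEI) = 137.5/EI
  at Q: point load 170.1 at a = 6.3: Pab(L + a)/(6LEI) = 237.5/EI
  θ_P0 = 337.6/EI,  θ_Q0 = 412.6/EI
Flexibility coefficients: a unit moment at one end gives L/(3EI) there and L/(6EI) at the far end, so f₁₁ = f₂₂ = 2.333/EI and f₁₂ = f₂₁ = 1.167/EI.
Compatibility — zero rotation at each built-in end:
  2.333 M_P + 1.167 M_Q = 337.6
  1.167 M_P + 2.333 M_Q = 412.6
Solving the pair gives M_P = 75.03 kN·m and M_Q = 139.3 kN·m (hogging).

M_P = 75.03 kN·m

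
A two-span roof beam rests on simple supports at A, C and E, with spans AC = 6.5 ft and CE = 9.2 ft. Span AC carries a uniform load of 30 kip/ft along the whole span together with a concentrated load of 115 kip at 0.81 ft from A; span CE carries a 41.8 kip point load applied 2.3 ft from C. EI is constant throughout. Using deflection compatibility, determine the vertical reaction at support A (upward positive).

Insert a hinge at C; M_C is the redundant, and each span becomes simply supported.
End slopes at the hinge C, treating each span as simply supported:
  span AC: UDL 30: wL³/(24EI) = 343.3/EI
  span AC: point load 115 at a = 0.81: Pab(L + a)/(6LEI) = 99.35/EI
  span CE: point load 41.8 at a = 2.3: Pab(L + b)/(6LEI) = 193.5/EI
  relative rotation θ_0 = (442.6 + 193.5)/EI = 636.1/EI
A unit hogging moment at C produces rotation L₁/(3EI) + L₂/(3EI) = 5.233/EI.
Compatibility: M_C·(L₁+L₂)/(3EI) = θ_0, giving M_C = 121.5 kip·ft (hogging).
Span AC, ΣM about A with M_C applied at C: R_C^{AC}·6.5 = 726.9 + 121.5, so R_C^{AC} = 130.5 kip and R_A = 310 − 130.5 = 179.5 kip.

R_A = 179.5 kip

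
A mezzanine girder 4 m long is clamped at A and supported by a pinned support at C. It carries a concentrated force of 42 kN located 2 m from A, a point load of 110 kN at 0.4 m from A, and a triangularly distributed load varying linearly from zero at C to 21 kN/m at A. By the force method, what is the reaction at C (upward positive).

R_C = 23.12 kN

Choose R_C as the redundant. The primary structure is the cantilever fixed at A.
Deflection at C on the released cantilever, summing each load's contribution:
  point load 42 at a = 2: Pa²(3L − a)/(6EI) = 280/EI
  point load 110 at a = 0.4: Pa²(3L − a)/(6EI) = 34.03/EI
  triangular load, peak 21 at the fixed end: w₀L⁴/(30EI) = 179.2/EI
  δ_0 = 493.2/EI
Tip deflection under a unit load at C: L³/(3EI) = 21.33/EI.
Compatibility at C: δ_0 − R_C·δ_{CC} = 0, so R_C = 493.2/21.33 = 23.12 kN.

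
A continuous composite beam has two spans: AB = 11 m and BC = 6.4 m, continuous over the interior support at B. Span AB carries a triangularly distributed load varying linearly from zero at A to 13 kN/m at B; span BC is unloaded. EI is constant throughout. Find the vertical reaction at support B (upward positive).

R_B = 64.05 kN

Insert a hinge at B; M_B is the redundant, and each span becomes simply supported.
End slopes at the hinge B, treating each span as simply supported:
  span AB: triangular load, peak 13: w₀L³/(45EI) = 384.5/EI
  relative rotation θ_0 = (384.5 + 0)/EI = 384.5/EI
A unit hogging moment at B produces rotation L₁/(3EI) + L₂/(3EI) = 5.8/EI.
Compatibility: M_B·(L₁+L₂)/(3EI) = θ_0, giving M_B = 66.3 kN·m (hogging).
Span AB, ΣM about A with M_B applied at B: R_B^{AB}·11 = 524.3 + 66.3, so R_B^{AB} = 53.69 kN and R_A = 71.5 − 53.69 = 17.81 kN.
Span BC, ΣM about C: R_B^{BC}·6.4 = 0 + 66.3, so R_B^{BC} = 10.36 kN and R_C = 0 − 10.36 = -10.36 kN.
R_B = 53.69 + 10.36 = 64.05 kN.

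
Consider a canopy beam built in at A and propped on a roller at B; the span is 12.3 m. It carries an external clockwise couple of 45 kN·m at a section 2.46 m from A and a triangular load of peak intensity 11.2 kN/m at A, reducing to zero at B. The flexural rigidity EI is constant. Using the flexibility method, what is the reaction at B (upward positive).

R_B = 15.75 kN

Take the reaction at B as the redundant and release it; the primary structure is a cantilever fixed at A.
Primary-structure tip deflection at B by superposition:
  clockwise couple 45 at a = 2.46: M₀a(2L − a)/(2EI) = 1225/EI
  triangular load, peak 11.2 at the fixed end: w₀L⁴/(30EI) = 8545/EI
  δ_0 = 9771/EI
Flexibility coefficient — unit upward force at B: δ_{BB} = L³/(3EI) = 620.3/EI.
The prop prevents deflection at B: R_B = δ_0/δ_{BB} = 9771/620.3 = 15.75 kN.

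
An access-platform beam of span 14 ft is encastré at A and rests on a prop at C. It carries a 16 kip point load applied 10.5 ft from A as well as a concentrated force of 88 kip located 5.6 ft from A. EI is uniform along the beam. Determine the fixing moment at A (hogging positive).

Choose R_C as the redundant. The primary structure is the cantilever fixed at A.
Primary-structure tip deflection at C by superposition:
  point load 16 at a = 10.5: Pa²(3L − a)/(6EI) = 9261/EI
  point load 88 at a = 5.6: Pa²(3L − a)/(6EI) = 16742/EI
  δ_0 = 26003/EI
Tip deflection under a unit load at C: L³/(3EI) = 914.7/EI.
The prop prevents deflection at C: R_C = δ_0/δ_{CC} = 26003/914.7 = 28.43 kip.
Moment equilibrium about A: M_A = Σ(load moments about A) − R_C·L = 660.8 − 28.43×14 = 262.8 kip·ft.

M_A = 262.8 kip·ft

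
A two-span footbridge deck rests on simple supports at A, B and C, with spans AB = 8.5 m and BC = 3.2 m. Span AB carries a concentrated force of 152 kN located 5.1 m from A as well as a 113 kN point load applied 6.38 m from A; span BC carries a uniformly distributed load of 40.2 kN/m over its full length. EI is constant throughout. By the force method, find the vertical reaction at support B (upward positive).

Take M_B as the redundant. Released structure: two simple spans AB and BC with a hinge at B.
End slopes at the hinge B, treating each span as simply supported:
  span AB: point load 152 at a = 5.1: Pab(L + a)/(6LEI) = 702.8/EI
  span AB: point load 113 at a = 6.38: Pab(L + a)/(6LEI) = 445.9/EI
  span BC: UDL 40.2: wL³/(24EI) = 54.89/EI
  relative rotation θ_0 = (1149 + 54.89)/EI = 1204/EI
A unit hogging moment at B produces rotation L₁/(3EI) + L₂/(3EI) = 3.9/EI.
Compatibility: M_B·(L₁+L₂)/(3EI) = θ_0, giving M_B = 308.6 kN·m (hogging).
Span AB, ΣM about A with M_B applied at B: R_B^{AB}·8.5 = 1496 + 308.6, so R_B^{AB} = 212.3 kN and R_A = 265 − 212.3 = 52.67 kN.
Span BC, ΣM about C: R_B^{BC}·3.2 = 205.8 + 308.6, so R_B^{BC} = 160.8 kN and R_C = 128.6 − 160.8 = -32.13 kN.
R_B = 212.3 + 160.8 = 373.1 kN.

R_B = 373.1 kN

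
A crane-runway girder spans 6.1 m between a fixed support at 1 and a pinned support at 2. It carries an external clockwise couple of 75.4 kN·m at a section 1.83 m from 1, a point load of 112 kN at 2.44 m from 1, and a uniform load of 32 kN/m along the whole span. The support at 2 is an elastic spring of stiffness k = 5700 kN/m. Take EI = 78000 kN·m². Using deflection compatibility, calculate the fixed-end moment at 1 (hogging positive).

Remove the prop at 2; the released (primary) structure is a cantilever built in at 1.
Deflection at 2 on the released cantilever, summing each load's contribution:
  clockwise couple 75.4 at a = 1.83: M₀a(2L − a)/(2EI) = 715.4/EI
  point load 112 at a = 2.44: Pa²(3L − a)/(6EI) = 1763/EI
  UDL 32: wL⁴/(8EI) = 5538/EI
  δ_0 = 8016/EI
Tip deflection under a unit load at 2: L³/(3EI) = 75.66/EI.
With EI = 78000 kN·m²: δ_0 = 0.10277 m and δ_{22} = 0.00097 m/kN.
Compatibility — the spring shortens by R_2/k under the reaction it provides: δ_0 − R_2·δ_{22} = R_2/k. With 1/k = 0.000175 m/kN, R_2 = δ_0 / (δ_{22} + 1/k) = 0.10277 / (0.00097 + 0.000175) = 89.72 kN.
Moment equilibrium about 1: M_1 = Σ(load moments about 1) − R_2·L = 944 − 89.72×6.1 = 396.7 kN·m.

M_1 = 396.7 kN·m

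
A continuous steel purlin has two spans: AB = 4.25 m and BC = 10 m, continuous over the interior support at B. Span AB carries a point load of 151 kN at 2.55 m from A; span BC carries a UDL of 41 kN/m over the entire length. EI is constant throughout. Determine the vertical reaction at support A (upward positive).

R_A = -32.87 kN

Insert a hinge at B; M_B is the redundant, and each span becomes simply supported.
End slopes at the hinge B, treating each span as simply supported:
  span AB: point load 151 at a = 2.55: Pab(L + a)/(6LEI) = 174.6/EI
  span BC: UDL 41: wL³/(24EI) = 1708/EI
  relative rotation θ_0 = (174.6 + 1708)/EI = 1883/EI
A unit hogging moment at B produces rotation L₁/(3EI) + L₂/(3EI) = 4.75/EI.
Slope continuity at B: θ_0 = M_B·4.75/EI, so M_B = 1883/4.75 = 396.4 kN·m (hogging).
Span AB, ΣM about A with M_B applied at B: R_B^{AB}·4.25 = 385.1 + 396.4, so R_B^{AB} = 183.9 kN and R_A = 151 − 183.9 = -32.87 kN.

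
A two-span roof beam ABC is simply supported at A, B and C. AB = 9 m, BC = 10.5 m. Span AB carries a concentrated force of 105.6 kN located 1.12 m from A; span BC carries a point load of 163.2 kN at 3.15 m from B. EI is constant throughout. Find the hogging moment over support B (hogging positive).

M_B = 191.6 kN·m

Take M_B as the redundant. Released structure: two simple spans AB and BC with a hinge at B.
Rotations at B on the released spans (each span's end-slope, ×1/EI):
  span AB: point load 105.6 at a = 1.12: Pab(L + a)/(6LEI) = 174.7/EI
  span BC: point load 163.2 at a = 3.15: Pab(L + b)/(6LEI) = 1071/EI
  relative rotation θ_0 = (174.7 + 1071)/EI = 1245/EI
A unit hogging moment at B produces rotation L₁/(3EI) + L₂/(3EI) = 6.5/EI.
Compatibility: M_B·(L₁+L₂)/(3EI) = θ_0, giving M_B = 191.6 kN·m (hogging).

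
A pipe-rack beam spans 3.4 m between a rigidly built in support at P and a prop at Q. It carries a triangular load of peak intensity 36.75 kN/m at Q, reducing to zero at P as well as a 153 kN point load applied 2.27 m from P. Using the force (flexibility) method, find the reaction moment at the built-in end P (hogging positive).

M_P = 101.7 kN·m

Choose R_Q as the redundant. The primary structure is the cantilever fixed at P.
Downward deflection at the released point Q due to the loads:
  triangular load, peak 36.75 at the free end: 11w₀L⁴/(120EI) = 450.2/EI
  point load 153 at a = 2.27: Pa²(3L − a)/(6EI) = 1042/EI
  δ_0 = 1492/EI
Tip deflection under a unit load at Q: L³/(3EI) = 13.1/EI.
The prop prevents deflection at Q: R_Q = δ_0/δ_{QQ} = 1492/13.1 = 113.9 kN.
Moment equilibrium about P: M_P = Σ(load moments about P) − R_Q·L = 488.9 − 113.9×3.4 = 101.7 kN·m.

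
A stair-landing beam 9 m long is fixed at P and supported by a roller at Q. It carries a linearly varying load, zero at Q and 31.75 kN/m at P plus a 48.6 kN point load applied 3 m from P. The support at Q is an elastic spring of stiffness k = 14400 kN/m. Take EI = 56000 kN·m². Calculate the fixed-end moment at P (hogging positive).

Take the reaction at Q as the redundant and release it; the primary structure is a cantilever fixed at P.
Downward deflection at the released point Q due to the loads:
  triangular load, peak 31.75 at the fixed end: w₀L⁴/(30EI) = 6944/EI
  point load 48.6 at a = 3: Pa²(3L − a)/(6EI) = 1750/EI
  δ_0 = 8693/EI
Tip deflection under a unit load at Q: L³/(3EI) = 243/EI.
With EI = 56000 kN·m²: δ_0 = 0.15524 m and δ_{QQ} = 0.004339 m/kN.
Compatibility — the spring shortens by R_Q/k under the reaction it provides: δ_0 − R_Q·δ_{QQ} = R_Q/k. With 1/k = 0.000069 m/kN, R_Q = δ_0 / (δ_{QQ} + 1/k) = 0.15524 / (0.004339 + 0.000069) = 35.21 kN.
Moment equilibrium about P: M_P = Σ(load moments about P) − R_Q·L = 574.4 − 35.21×9 = 257.5 kN·m.

M_P = 257.5 kN·m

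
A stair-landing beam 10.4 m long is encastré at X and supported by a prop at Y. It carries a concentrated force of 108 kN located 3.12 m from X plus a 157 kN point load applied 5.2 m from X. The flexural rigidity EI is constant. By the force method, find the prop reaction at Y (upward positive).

Take the reaction at Y as the redundant and release it; the primary structure is a cantilever fixed at X.
Primary-structure tip deflection at Y by superposition:
  point load 108 at a = 3.12: Pa²(3L − a)/(6EI) = 4920/EI
  point load 157 at a = 5.2: Pa²(3L − a)/(6EI) = 18396/EI
  δ_0 = 23316/EI
Tip deflection under a unit load at Y: L³/(3EI) = 375/EI.
The prop prevents deflection at Y: R_Y = δ_0/δ_{YY} = 23316/375 = 62.18 kN.

R_Y = 62.18 kN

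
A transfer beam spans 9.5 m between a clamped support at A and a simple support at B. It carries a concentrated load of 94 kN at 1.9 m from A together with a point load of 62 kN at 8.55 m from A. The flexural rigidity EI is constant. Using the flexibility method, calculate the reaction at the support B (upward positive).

Remove the prop at B; the released (primary) structure is a cantilever built in at A.
Downward deflection at the released point B due to the loads:
  point load 94 at a = 1.9: Pa²(3L − a)/(6EI) = 1504/EI
  point load 62 at a = 8.55: Pa²(3L − a)/(6EI) = 15070/EI
  δ_0 = 16574/EI
Tip deflection under a unit load at B: L³/(3EI) = 285.8/EI.
Compatibility at B: δ_0 − R_B·δ_{BB} = 0, so R_B = 16574/285.8 = 57.99 kN.

R_B = 57.99 kN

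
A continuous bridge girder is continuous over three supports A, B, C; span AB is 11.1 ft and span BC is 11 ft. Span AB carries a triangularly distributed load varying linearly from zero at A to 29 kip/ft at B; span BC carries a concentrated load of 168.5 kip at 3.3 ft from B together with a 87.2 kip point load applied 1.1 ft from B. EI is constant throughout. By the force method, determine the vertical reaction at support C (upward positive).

R_C = 29.71 kip

Take M_B as the redundant. Released structure: two simple spans AB and BC with a hinge at B.
Rotations at B on the released spans (each span's end-slope, ×1/EI):
  span AB: triangular load, peak 29: w₀L³/(45EI) = 881.4/EI
  span BC: point load 168.5 at a = 3.3: Pab(L + b)/(6LEI) = 1213/EI
  span BC: point load 87.2 at a = 1.1: Pab(L + b)/(6LEI) = 300.7/EI
  relative rotation θ_0 = (881.4 + 1514)/EI = 2395/EI
A unit hogging moment at B produces rotation L₁/(3EI) + L₂/(3EI) = 7.367/EI.
Compatibility: M_B·(L₁+L₂)/(3EI) = θ_0, giving M_B = 325.1 kip·ft (hogging).
Span BC, ΣM about C: R_B^{BC}·11 = 2161 + 325.1, so R_B^{BC} = 226 kip and R_C = 255.7 − 226 = 29.71 kip.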